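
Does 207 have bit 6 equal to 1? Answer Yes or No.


0b11001111, bit 6 = 1. Yes

Yes


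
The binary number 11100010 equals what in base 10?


11100010 in decimal = 226

226


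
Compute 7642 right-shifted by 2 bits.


0b1110111011010 >> 2 = 0b11101110110 = 1910

1910


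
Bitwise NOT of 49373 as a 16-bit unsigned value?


~0b1100000011011101 = 0b11111100100010 = 16162 (16-bit unsigned)

16162


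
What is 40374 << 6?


0b1001110110110110 << 6 = 0b1001110110110110000000 = 2583936

2583936


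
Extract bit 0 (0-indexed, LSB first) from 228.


0b11100100, position 0 = 0

0


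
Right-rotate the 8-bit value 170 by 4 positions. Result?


Rotate 0b10101010 right by 4 (8-bit) = 0b10101010 = 170

170


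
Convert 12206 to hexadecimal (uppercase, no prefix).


12206 = 2FAE hex

2FAE


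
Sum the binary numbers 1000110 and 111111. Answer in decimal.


1000110 + 111111 = 10000101 = 133

133


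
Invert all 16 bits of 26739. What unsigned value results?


26739 ^ 65535 = 38796

38796


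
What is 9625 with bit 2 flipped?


9625 ^ (1 << 2) = 9625 ^ 4 = 9629

9629


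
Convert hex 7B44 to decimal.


7B44 hex = 31556 decimal

31556


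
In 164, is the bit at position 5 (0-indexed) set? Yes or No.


0b10100100, bit 5 = 1. Yes

Yes


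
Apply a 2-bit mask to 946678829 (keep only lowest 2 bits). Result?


946678829 & 3 = 1

1


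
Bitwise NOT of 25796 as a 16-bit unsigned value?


~0b110010011000100 = 0b1001101100111011 = 39739 (16-bit unsigned)

39739


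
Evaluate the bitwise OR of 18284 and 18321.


0b100011101101100 | 0b100011110010001 = 0b100011111111101 = 18429

18429


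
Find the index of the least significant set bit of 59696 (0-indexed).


0b1110100100110000. Lowest set bit at position 4

4


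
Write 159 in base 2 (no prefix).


159 = 10011111 in binary

10011111


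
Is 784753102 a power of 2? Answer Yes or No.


0b101110110001100110000111001110. Multiple bits set => No

No


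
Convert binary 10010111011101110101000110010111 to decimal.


10010111011101110101000110010111 in decimal = 2541179287

2541179287


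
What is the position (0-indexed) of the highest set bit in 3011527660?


0b10110011100000000100001111101100. Highest set bit at position 31

31


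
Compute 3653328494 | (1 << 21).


3653328494 | (1 << 21) = 3653328494 | 2097152 = 3655425646

3655425646


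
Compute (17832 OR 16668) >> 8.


Step 1: 17832 | 16668 = 17852
Step 2: 17852 >> 8 = 69

69


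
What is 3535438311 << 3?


0b11010010101110101000000111100111 << 3 = 0b11010010101110101000000111100111000 = 28283506488

28283506488


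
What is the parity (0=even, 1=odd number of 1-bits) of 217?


0b11011001 has 5 ones => parity 1

1


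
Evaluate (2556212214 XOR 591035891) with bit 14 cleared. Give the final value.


Step 1: 2556212214 ^ 591035891 = 3144076805
Step 2: 3144076805 & ~(1 << 14) = 3144060421

3144060421


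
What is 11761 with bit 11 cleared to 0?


11761 & ~(1 << 11) = 9713

9713


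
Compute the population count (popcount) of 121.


0b1111001 has 5 set bits

5


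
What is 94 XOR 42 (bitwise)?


0b1011110 ^ 0b101010 = 0b1110100 = 116

116


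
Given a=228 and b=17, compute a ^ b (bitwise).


228 ^ 17 = 245

245


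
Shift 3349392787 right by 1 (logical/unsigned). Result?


0b11000111101000111010110110010011 >> 1 = 0b1100011110100011101011011001001 = 1674696393

1674696393


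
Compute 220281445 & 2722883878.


0b1101001000010011101001100101 & 0b10100010010010111110100100100110 = 0b10010100000100100 = 75812

75812


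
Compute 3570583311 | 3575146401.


0b11010100110100101100011100001111 | 0b11010101000110000110011110100001 = 0b11010101110110101110011110101111 = 3587893167

3587893167


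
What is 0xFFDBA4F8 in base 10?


FFDBA4F8 hex = 4292584696 decimal

4292584696


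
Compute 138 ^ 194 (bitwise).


0b10001010 ^ 0b11000010 = 0b1001000 = 72

72


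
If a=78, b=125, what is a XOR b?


78 ^ 125 = 51

51


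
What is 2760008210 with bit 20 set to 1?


2760008210 | (1 << 20) = 2760008210 | 1048576 = 2761056786

2761056786


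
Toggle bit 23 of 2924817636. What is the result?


2924817636 ^ (1 << 23) = 2924817636 ^ 8388608 = 2933206244

2933206244


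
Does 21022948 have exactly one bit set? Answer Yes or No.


0b1010000001100100011100100. Multiple bits set => No

No


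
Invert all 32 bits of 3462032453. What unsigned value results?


3462032453 ^ 4294967295 = 832934842

832934842


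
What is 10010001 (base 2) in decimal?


10010001 in decimal = 145

145


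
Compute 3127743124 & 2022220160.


0b10111010011011011001001010010100 & 0b1111000100010001010000110000000 = 0b111000000010001000000010000000 = 940081280

940081280


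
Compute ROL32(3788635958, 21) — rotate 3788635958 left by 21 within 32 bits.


Rotate 0b11100001110100011111111100110110 left by 21 (32-bit) = 0b11100110110111000011101000111111 = 3873192511

3873192511


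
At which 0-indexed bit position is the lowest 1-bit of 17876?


0b100010111010100. Lowest set bit at position 2

2


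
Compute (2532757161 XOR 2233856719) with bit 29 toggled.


Step 1: 2532757161 ^ 2233856719 = 332610662
Step 2: 332610662 ^ (1 << 29) = 332610662 ^ 536870912 = 869481574

869481574


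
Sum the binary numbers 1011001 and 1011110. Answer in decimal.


1011001 + 1011110 = 10110111 = 183

183


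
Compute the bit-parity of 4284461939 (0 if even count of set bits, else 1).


0b11111111010111111011001101110011 has 24 ones => parity 0

0


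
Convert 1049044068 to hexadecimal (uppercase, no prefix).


1049044068 = 3E872464 hex

3E872464


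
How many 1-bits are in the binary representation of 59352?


0b1110011111011000 has 10 set bits

10


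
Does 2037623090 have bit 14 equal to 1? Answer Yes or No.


0b1111001011100111010100100110010, bit 14 = 0. No

No


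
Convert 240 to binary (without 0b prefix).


240 = 11110000 in binary

11110000


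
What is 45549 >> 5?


0b1011000111101101 >> 5 = 0b10110001111 = 1423

1423


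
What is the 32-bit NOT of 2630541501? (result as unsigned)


~0b10011100110010101110000010111101 = 0b1100011001101010001111101000010 = 1664425794 (32-bit unsigned)

1664425794


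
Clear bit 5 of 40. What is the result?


40 & ~(1 << 5) = 8

8


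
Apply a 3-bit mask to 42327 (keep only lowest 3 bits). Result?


42327 & 7 = 7

7


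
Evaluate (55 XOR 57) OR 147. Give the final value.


Step 1: 55 ^ 57 = 14
Step 2: 14 | 147 = 159

159


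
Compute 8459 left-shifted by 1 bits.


0b10000100001011 << 1 = 0b100001000010110 = 16918

16918


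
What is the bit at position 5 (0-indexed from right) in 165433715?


0b1001110111000101000101110011, position 5 = 1

1


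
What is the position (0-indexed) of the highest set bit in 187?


0b10111011. Highest set bit at position 7

7


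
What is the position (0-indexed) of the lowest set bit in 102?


0b1100110. Lowest set bit at position 1

1


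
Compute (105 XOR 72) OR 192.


Step 1: 105 ^ 72 = 33
Step 2: 33 | 192 = 225

225


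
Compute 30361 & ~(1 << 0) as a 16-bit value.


30361 & ~(1 << 0) = 30360

30360


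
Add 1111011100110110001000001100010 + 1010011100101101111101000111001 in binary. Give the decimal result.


1111011100110110001000001100010 + 1010011100101101111101000111001 = 11001111001100100000101010011011 = 3476163227

3476163227


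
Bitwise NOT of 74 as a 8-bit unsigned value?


~0b1001010 = 0b10110101 = 181 (8-bit unsigned)

181


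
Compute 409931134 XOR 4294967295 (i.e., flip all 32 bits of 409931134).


409931134 ^ 4294967295 = 3885036161

3885036161


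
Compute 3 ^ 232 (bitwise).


0b11 ^ 0b11101000 = 0b11101011 = 235

235


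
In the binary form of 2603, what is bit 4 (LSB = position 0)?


0b101000101011, position 4 = 0

0


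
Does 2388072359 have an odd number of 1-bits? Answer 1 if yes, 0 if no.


0b10001110010101110001011110100111 has 18 ones => parity 0

0


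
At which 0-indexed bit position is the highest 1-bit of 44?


0b101100. Highest set bit at position 5

5


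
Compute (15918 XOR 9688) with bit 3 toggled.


Step 1: 15918 ^ 9688 = 7158
Step 2: 7158 ^ (1 << 3) = 7158 ^ 8 = 7166

7166


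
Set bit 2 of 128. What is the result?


128 | (1 << 2) = 128 | 4 = 132

132


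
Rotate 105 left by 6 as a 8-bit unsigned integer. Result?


Rotate 0b1101001 left by 6 (8-bit) = 0b1011010 = 90

90


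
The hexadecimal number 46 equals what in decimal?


46 hex = 70 decimal

70


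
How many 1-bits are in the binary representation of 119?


0b1110111 has 6 set bits

6


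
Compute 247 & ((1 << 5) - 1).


247 & 31 = 23

23


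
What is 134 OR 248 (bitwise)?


0b10000110 | 0b11111000 = 0b11111110 = 254

254


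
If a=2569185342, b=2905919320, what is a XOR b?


2569185342 ^ 2905919320 = 873883494

873883494


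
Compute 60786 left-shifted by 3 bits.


0b1110110101110010 << 3 = 0b1110110101110010000 = 486288

486288


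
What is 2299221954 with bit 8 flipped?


2299221954 ^ (1 << 8) = 2299221954 ^ 256 = 2299221698

2299221698


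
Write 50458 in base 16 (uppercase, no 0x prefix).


50458 = C51A hex

C51A


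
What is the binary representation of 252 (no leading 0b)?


252 = 11111100 in binary

11111100


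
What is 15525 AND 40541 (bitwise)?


0b11110010100101 & 0b1001111001011101 = 0b1110000000101 = 7173

7173


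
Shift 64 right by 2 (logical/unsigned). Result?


0b1000000 >> 2 = 0b10000 = 16

16


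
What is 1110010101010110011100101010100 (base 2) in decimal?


1110010101010110011100101010100 in decimal = 1923823956

1923823956


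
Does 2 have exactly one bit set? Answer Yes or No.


0b10. Only one bit set => Yes

Yes


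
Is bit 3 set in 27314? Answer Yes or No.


0b110101010110010, bit 3 = 0. No

No


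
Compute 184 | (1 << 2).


184 | (1 << 2) = 184 | 4 = 188

188


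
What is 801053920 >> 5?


0b101111101111110001110011100000 >> 5 = 0b1011111011111100011100111 = 25032935

25032935


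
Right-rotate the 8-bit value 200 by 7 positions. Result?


Rotate 0b11001000 right by 7 (8-bit) = 0b10010001 = 145

145


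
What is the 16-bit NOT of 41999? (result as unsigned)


~0b1010010000001111 = 0b101101111110000 = 23536 (16-bit unsigned)

23536


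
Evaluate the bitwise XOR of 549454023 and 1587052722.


0b100000110000000000000011000111 ^ 0b1011110100110001000000010110010 = 0b1111110010110001000000001110101 = 2119729269

2119729269


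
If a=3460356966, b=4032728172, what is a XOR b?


3460356966 ^ 4032728172 = 1042175754

1042175754


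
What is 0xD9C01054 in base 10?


D9C01054 hex = 3653242964 decimal

3653242964


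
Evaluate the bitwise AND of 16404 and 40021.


0b100000000010100 & 0b1001110001010101 = 0b10100 = 20

20


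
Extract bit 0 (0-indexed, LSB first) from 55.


0b110111, position 0 = 1

1


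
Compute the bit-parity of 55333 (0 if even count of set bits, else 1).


0b1101100000100101 has 7 ones => parity 1

1


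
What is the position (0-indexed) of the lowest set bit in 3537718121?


0b11010010110111010100101101101001. Lowest set bit at position 0

0


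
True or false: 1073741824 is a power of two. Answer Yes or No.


0b1000000000000000000000000000000. Only one bit set => Yes

Yes


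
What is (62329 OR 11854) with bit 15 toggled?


Step 1: 62329 | 11854 = 65407
Step 2: 65407 ^ (1 << 15) = 65407 ^ 32768 = 32639

32639


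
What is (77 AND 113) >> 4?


Step 1: 77 & 113 = 65
Step 2: 65 >> 4 = 4

4


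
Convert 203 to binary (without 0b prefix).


203 = 11001011 in binary

11001011


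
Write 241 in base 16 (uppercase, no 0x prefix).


241 = F1 hex

F1


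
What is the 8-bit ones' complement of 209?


209 ^ 255 = 46

46


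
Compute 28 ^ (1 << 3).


28 ^ (1 << 3) = 28 ^ 8 = 20

20


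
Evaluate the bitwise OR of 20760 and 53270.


0b101000100011000 | 0b1101000000010110 = 0b1101000100011110 = 53534

53534


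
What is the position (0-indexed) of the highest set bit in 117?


0b1110101. Highest set bit at position 6

6


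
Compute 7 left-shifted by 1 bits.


0b111 << 1 = 0b1110 = 14

14


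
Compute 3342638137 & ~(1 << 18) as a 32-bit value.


3342638137 & ~(1 << 18) = 3342375993

3342375993


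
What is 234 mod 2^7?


234 & 127 = 106

106


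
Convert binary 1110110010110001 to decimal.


1110110010110001 in decimal = 60593

60593


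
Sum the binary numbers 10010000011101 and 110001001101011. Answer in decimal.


10010000011101 + 110001001101011 = 1000011010001000 = 34440

34440


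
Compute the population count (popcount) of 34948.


0b1000100010000100 has 4 set bits

4


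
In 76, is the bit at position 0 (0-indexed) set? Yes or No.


0b1001100, bit 0 = 0. No

No


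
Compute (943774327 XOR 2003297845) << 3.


Step 1: 943774327 ^ 2003297845 = 1327971394
Step 2: 1327971394 << 3 = 10623771152

10623771152


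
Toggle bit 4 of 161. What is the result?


161 ^ (1 << 4) = 161 ^ 16 = 177

177


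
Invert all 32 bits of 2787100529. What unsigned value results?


2787100529 ^ 4294967295 = 1507866766

1507866766


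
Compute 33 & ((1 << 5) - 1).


33 & 31 = 1

1


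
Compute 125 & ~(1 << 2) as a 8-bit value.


125 & ~(1 << 2) = 121

121


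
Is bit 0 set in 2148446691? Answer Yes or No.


0b10000000000011101011000111100011, bit 0 = 1. Yes

Yes


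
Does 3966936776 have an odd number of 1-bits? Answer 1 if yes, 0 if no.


0b11101100011100101010011011001000 has 16 ones => parity 0

0


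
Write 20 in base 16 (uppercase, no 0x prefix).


20 = 14 hex

14


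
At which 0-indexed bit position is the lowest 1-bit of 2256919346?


0b10000110100001011101101100110010. Lowest set bit at position 1

1


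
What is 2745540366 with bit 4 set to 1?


2745540366 | (1 << 4) = 2745540366 | 16 = 2745540382

2745540382


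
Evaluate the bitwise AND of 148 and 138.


0b10010100 & 0b10001010 = 0b10000000 = 128

128


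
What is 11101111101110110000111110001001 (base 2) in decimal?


11101111101110110000111110001001 in decimal = 4022013833

4022013833


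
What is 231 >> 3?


0b11100111 >> 3 = 0b11100 = 28

28


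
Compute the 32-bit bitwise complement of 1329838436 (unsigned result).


~0b1001111010000111011100101100100 = 0b10110000101111000100011010011011 = 2965128859 (32-bit unsigned)

2965128859


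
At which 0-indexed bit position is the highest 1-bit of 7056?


0b1101110010000. Highest set bit at position 12

12


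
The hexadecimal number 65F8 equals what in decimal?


65F8 hex = 26104 decimal

26104


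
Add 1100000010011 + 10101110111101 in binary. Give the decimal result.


1100000010011 + 10101110111101 = 100001111010000 = 17360

17360


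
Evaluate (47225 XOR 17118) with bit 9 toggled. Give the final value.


Step 1: 47225 ^ 17118 = 64167
Step 2: 64167 ^ (1 << 9) = 64167 ^ 512 = 63655

63655


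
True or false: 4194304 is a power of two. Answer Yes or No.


0b10000000000000000000000. Only one bit set => Yes

Yes


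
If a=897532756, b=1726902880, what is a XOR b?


897532756 ^ 1726902880 = 1402024244

1402024244


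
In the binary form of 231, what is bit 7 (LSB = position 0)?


0b11100111, position 7 = 1

1


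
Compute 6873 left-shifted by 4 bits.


0b1101011011001 << 4 = 0b11010110110010000 = 109968

109968


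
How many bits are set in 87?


0b1010111 has 5 set bits

5


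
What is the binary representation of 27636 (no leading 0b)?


27636 = 110101111110100 in binary

110101111110100


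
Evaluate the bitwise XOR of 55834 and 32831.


0b1101101000011010 ^ 0b1000000000111111 = 0b101101000100101 = 23077

23077


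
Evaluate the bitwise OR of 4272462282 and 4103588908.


0b11111110101010001001100111001010 | 0b11110100100101111100110000101100 = 0b11111110101111111101110111101110 = 4273987054

4273987054


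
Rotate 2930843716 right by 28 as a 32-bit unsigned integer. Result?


Rotate 0b10101110101100010010000001000100 right by 28 (32-bit) = 0b11101011000100100000010001001010 = 3943826506

3943826506


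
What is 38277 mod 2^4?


38277 & 15 = 5

5


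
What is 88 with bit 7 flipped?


88 ^ (1 << 7) = 88 ^ 128 = 216

216


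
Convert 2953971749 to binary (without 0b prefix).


2953971749 = 10110000000100100000100000100101 in binary

10110000000100100000100000100101


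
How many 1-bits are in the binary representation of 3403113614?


0b11001010110101110110010010001110 has 17 set bits

17


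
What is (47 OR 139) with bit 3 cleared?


Step 1: 47 | 139 = 175
Step 2: 175 & ~(1 << 3) = 167

167


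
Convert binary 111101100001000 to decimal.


111101100001000 in decimal = 31496

31496


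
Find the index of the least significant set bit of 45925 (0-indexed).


0b1011001101100101. Lowest set bit at position 0

0


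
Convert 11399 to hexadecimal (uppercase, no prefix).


11399 = 2C87 hex

2C87


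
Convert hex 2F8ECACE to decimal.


2F8ECACE hex = 797887182 decimal

797887182


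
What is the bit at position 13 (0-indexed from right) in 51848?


0b1100101010001000, position 13 = 0

0


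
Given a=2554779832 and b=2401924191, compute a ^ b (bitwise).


2554779832 ^ 2401924191 = 392998119

392998119


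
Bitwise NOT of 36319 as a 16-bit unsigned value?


~0b1000110111011111 = 0b111001000100000 = 29216 (16-bit unsigned)

29216


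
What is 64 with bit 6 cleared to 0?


64 & ~(1 << 6) = 0

0


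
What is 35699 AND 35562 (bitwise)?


0b1000101101110011 & 0b1000101011101010 = 0b1000101001100010 = 35426

35426


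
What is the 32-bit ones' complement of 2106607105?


2106607105 ^ 4294967295 = 2188360190

2188360190


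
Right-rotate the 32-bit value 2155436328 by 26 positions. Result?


Rotate 0b10000000011110010101100100101000 right by 26 (32-bit) = 0b11110010101100100101000100000 = 508971552

508971552


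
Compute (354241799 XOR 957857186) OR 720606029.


Step 1: 354241799 ^ 957857186 = 738914469
Step 2: 738914469 | 720606029 = 788263917

788263917


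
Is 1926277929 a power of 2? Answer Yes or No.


0b1110010110100001010101100101001. Multiple bits set => No

No


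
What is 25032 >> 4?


0b110000111001000 >> 4 = 0b11000011100 = 1564

1564


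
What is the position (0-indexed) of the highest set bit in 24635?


0b110000000111011. Highest set bit at position 14

14


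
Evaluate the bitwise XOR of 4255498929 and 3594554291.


0b11111101101001011100001010110001 ^ 0b11010110010000001000101110110011 = 0b101011111001010100100100000010 = 736446722

736446722


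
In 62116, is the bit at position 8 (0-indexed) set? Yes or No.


0b1111001010100100, bit 8 = 0. No

No


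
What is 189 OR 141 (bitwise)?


0b10111101 | 0b10001101 = 0b10111101 = 189

189


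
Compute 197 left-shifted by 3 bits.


0b11000101 << 3 = 0b11000101000 = 1576

1576


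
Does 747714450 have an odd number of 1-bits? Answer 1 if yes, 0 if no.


0b101100100100010011011110010010 has 14 ones => parity 0

0


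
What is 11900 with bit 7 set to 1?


11900 | (1 << 7) = 11900 | 128 = 12028

12028


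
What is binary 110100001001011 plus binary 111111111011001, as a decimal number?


110100001001011 + 111111111011001 = 1110100000100100 = 59428

59428


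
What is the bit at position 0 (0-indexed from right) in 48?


0b110000, position 0 = 0

0


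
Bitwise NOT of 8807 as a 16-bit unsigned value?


~0b10001001100111 = 0b1101110110011000 = 56728 (16-bit unsigned)

56728


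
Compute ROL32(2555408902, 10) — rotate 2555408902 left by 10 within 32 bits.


Rotate 0b10011000010100000111001000000110 left by 10 (32-bit) = 0b1000001110010000001101001100001 = 1103632993

1103632993


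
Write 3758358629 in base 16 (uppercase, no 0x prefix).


3758358629 = E0040065 hex

E0040065


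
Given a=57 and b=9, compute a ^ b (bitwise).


57 ^ 9 = 48

48


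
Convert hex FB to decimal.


FB hex = 251 decimal

251


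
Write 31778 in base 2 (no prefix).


31778 = 111110000100010 in binary

111110000100010


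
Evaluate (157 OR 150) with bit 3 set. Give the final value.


Step 1: 157 | 150 = 159
Step 2: 159 | (1 << 3) = 159 | 8 = 159

159


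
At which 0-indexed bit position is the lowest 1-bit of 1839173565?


0b1101101100111111000111110111101. Lowest set bit at position 0

0


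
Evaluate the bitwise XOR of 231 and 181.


0b11100111 ^ 0b10110101 = 0b1010010 = 82

82


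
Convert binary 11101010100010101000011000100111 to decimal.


11101010100010101000011000100111 in decimal = 3934946855

3934946855


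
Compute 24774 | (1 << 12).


24774 | (1 << 12) = 24774 | 4096 = 28870

28870


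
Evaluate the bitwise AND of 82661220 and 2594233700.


0b100111011010100111101100100 & 0b10011010101000001101110101100100 = 0b101000000100110101100100 = 10505572

10505572


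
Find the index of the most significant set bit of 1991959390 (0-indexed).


0b1110110101110101110001101011110. Highest set bit at position 30

30


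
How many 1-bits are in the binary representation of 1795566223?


0b1101011000001100010101010001111 has 15 set bits

15


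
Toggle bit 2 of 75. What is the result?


75 ^ (1 << 2) = 75 ^ 4 = 79

79


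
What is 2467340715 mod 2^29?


2467340715 & 536870911 = 319857067

319857067


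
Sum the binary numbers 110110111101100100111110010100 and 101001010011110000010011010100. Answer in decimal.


110110111101100100111110010100 + 101001010011110000010011010100 = 1100000010001010101010001101000 = 1615156328

1615156328


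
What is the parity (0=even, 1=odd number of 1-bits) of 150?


0b10010110 has 4 ones => parity 0

0


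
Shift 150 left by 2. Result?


0b10010110 << 2 = 0b1001011000 = 600

600


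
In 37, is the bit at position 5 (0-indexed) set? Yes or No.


0b100101, bit 5 = 1. Yes

Yes


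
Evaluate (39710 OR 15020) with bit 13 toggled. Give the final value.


Step 1: 39710 | 15020 = 48062
Step 2: 48062 ^ (1 << 13) = 48062 ^ 8192 = 39870

39870


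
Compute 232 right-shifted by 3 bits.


0b11101000 >> 3 = 0b11101 = 29

29


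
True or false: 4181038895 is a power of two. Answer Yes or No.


0b11111001001101011001011100101111. Multiple bits set => No

No


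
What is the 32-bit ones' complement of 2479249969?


2479249969 ^ 4294967295 = 1815717326

1815717326


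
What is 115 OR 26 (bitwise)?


0b1110011 | 0b11010 = 0b1111011 = 123

123


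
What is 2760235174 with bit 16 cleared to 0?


2760235174 & ~(1 << 16) = 2760169638

2760169638


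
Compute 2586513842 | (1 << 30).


2586513842 | (1 << 30) = 2586513842 | 1073741824 = 3660255666

3660255666


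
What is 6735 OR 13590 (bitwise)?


0b1101001001111 | 0b11010100010110 = 0b11111101011111 = 16223

16223


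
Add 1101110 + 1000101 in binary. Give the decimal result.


1101110 + 1000101 = 10110011 = 179

179


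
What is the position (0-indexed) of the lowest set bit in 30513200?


0b1110100011001100000110000. Lowest set bit at position 4

4


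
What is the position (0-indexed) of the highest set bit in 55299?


0b1101100000000011. Highest set bit at position 15

15


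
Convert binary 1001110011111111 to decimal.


1001110011111111 in decimal = 40191

40191


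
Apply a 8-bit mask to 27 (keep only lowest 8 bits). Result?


27 & 255 = 27

27


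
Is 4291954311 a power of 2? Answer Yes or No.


0b11111111110100100000011010000111. Multiple bits set => No

No


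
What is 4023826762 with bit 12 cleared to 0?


4023826762 & ~(1 << 12) = 4023822666

4023822666


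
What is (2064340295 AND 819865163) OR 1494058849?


Step 1: 2064340295 & 819865163 = 805962819
Step 2: 805962819 | 1494058849 = 2031060835

2031060835


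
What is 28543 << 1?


0b110111101111111 << 1 = 0b1101111011111110 = 57086

57086


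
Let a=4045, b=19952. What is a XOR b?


4045 ^ 19952 = 16957

16957


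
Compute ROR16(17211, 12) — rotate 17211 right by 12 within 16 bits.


Rotate 0b100001100111011 right by 12 (16-bit) = 0b11001110110100 = 13236

13236


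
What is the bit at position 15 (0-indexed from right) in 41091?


0b1010000010000011, position 15 = 1

1


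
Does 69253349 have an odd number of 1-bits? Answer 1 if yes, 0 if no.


0b100001000001011100011100101 has 11 ones => parity 1

1


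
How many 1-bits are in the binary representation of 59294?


0b1110011110011110 has 11 set bits

11


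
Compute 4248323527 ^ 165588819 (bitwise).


0b11111101001110000100010111000111 ^ 0b1001110111101010111101010011 = 0b11110100111001101110101010010100 = 4108774036

4108774036


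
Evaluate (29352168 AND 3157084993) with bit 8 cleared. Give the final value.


Step 1: 29352168 & 3157084993 = 2965568
Step 2: 2965568 & ~(1 << 8) = 2965568

2965568


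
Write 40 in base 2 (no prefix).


40 = 101000 in binary

101000


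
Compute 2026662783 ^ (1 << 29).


2026662783 ^ (1 << 29) = 2026662783 ^ 536870912 = 1489791871

1489791871


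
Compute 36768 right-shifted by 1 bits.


0b1000111110100000 >> 1 = 0b100011111010000 = 18384

18384


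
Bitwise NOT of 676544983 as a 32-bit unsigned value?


~0b101000010100110100000111010111 = 0b11010111101011001011111000101000 = 3618422312 (32-bit unsigned)

3618422312


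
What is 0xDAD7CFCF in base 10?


DAD7CFCF hex = 3671576527 decimal

3671576527


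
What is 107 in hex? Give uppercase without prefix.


107 = 6B hex

6B


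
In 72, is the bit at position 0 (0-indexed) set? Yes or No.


0b1001000, bit 0 = 0. No

No


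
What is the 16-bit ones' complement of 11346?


11346 ^ 65535 = 54189

54189


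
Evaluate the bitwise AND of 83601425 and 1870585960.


0b100111110111010100000010001 & 0b1101111011111101110000001101000 = 0b100011110101010000000000000 = 75145216

75145216


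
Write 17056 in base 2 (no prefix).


17056 = 100001010100000 in binary

100001010100000


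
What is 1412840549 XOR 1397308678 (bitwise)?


0b1010100001101100011110001100101 ^ 0b1010011010010010011110100000110 = 0b111011111110000000101100011 = 125763939

125763939


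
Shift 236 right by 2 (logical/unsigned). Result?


0b11101100 >> 2 = 0b111011 = 59

59


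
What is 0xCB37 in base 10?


CB37 hex = 52023 decimal

52023


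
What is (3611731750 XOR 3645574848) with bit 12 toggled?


Step 1: 3611731750 ^ 3645574848 = 235776486
Step 2: 235776486 ^ (1 << 12) = 235776486 ^ 4096 = 235780582

235780582


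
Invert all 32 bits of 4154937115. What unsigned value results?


4154937115 ^ 4294967295 = 140030180

140030180


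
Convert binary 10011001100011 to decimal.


10011001100011 in decimal = 9827

9827


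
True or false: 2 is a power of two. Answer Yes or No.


0b10. Only one bit set => Yes

Yes


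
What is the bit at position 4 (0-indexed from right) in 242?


0b11110010, position 4 = 1

1


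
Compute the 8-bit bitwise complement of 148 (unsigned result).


~0b10010100 = 0b1101011 = 107 (8-bit unsigned)

107


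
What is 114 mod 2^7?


114 & 127 = 114

114


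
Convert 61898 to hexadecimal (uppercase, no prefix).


61898 = F1CA hex

F1CA


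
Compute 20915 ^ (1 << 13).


20915 ^ (1 << 13) = 20915 ^ 8192 = 29107

29107


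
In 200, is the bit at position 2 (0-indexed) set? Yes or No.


0b11001000, bit 2 = 0. No

No


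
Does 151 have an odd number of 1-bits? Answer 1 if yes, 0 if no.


0b10010111 has 5 ones => parity 1

1


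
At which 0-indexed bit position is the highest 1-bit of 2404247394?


0b10001111010011011110011101100010. Highest set bit at position 31

31


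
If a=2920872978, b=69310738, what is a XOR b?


2920872978 ^ 69310738 = 2855888128

2855888128


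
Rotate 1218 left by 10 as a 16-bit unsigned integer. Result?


Rotate 0b10011000010 left by 10 (16-bit) = 0b100000010011 = 2067

2067


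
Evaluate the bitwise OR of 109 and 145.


0b1101101 | 0b10010001 = 0b11111101 = 253

253


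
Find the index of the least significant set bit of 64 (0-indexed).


0b1000000. Lowest set bit at position 6

6


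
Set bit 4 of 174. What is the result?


174 | (1 << 4) = 174 | 16 = 190

190


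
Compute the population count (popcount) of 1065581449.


0b111111100000110111101110001001 has 18 set bits

18


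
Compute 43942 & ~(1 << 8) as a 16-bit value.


43942 & ~(1 << 8) = 43686

43686


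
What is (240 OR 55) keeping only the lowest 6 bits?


Step 1: 240 | 55 = 247
Step 2: 247 & 63 = 55

55


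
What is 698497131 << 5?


0b101001101000100011100001101011 << 5 = 0b10100110100010001110000110101100000 = 22351908192

22351908192


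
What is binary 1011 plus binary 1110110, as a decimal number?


1011 + 1110110 = 10000001 = 129

129


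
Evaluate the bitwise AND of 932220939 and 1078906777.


0b110111100100001001000000001011 & 0b1000000010011101100111110011001 = 0b1000000000001001 = 32777

32777


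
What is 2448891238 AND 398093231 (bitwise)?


0b10010001111101110001110101100110 & 0b10111101110100110101110101111 = 0b10001101100100000100100100110 = 296880422

296880422


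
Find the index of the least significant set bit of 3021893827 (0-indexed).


0b10110100000111100111000011000011. Lowest set bit at position 0

0


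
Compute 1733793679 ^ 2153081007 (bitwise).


0b1100111010101111001011110001111 ^ 0b10000000010101010110100010101111 = 0b11100111000000101111111100100000 = 3875733280

3875733280


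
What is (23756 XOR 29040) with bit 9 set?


Step 1: 23756 ^ 29040 = 11708
Step 2: 11708 | (1 << 9) = 11708 | 512 = 12220

12220


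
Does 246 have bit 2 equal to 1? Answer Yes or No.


0b11110110, bit 2 = 1. Yes

Yes


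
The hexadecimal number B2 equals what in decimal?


B2 hex = 178 decimal

178


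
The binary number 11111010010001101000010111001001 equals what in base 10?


11111010010001101000010111001001 in decimal = 4198925769

4198925769


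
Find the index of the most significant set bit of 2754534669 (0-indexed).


0b10100100001011101101110100001101. Highest set bit at position 31

31


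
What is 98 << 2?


0b1100010 << 2 = 0b110001000 = 392

392


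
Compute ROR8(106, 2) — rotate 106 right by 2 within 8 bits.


Rotate 0b1101010 right by 2 (8-bit) = 0b10011010 = 154

154


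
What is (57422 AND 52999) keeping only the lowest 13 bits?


Step 1: 57422 & 52999 = 49158
Step 2: 49158 & 8191 = 6

6


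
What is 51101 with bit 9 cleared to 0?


51101 & ~(1 << 9) = 50589

50589


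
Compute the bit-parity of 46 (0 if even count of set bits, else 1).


0b101110 has 4 ones => parity 0

0


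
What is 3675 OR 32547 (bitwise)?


0b111001011011 | 0b111111100100011 = 0b111111101111011 = 32635

32635


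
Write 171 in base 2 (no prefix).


171 = 10101011 in binary

10101011


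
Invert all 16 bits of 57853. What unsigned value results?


57853 ^ 65535 = 7682

7682


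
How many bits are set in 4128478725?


0b11110110000100111001011000000101 has 15 set bits

15


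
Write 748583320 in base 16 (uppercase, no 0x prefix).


748583320 = 2C9E7998 hex

2C9E7998


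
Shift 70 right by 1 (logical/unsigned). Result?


0b1000110 >> 1 = 0b100011 = 35

35


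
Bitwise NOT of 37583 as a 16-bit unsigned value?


~0b1001001011001111 = 0b110110100110000 = 27952 (16-bit unsigned)

27952


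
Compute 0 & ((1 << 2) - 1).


0 & 3 = 0

0


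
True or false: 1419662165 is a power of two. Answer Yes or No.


0b1010100100111100101001101010101. Multiple bits set => No

No


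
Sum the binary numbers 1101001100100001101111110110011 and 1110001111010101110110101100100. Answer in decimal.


1101001100100001101111110110011 + 1110001111010101110110101100100 = 11011011011110111100110100010111 = 3682323735

3682323735


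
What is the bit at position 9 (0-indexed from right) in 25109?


0b110001000010101, position 9 = 1

1


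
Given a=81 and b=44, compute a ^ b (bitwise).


81 ^ 44 = 125

125


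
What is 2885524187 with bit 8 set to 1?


2885524187 | (1 << 8) = 2885524187 | 256 = 2885524443

2885524443


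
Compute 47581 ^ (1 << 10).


47581 ^ (1 << 10) = 47581 ^ 1024 = 48605

48605


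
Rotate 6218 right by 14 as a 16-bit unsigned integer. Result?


Rotate 0b1100001001010 right by 14 (16-bit) = 0b110000100101000 = 24872

24872


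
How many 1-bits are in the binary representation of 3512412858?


0b11010001010110110010101010111010 has 17 set bits

17


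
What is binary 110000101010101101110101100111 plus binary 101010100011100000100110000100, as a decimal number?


110000101010101101110101100111 + 101010100011100000100110000100 = 1011011001110001110011011101011 = 1530455787

1530455787


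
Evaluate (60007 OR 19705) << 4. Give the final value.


Step 1: 60007 | 19705 = 61183
Step 2: 61183 << 4 = 978928

978928


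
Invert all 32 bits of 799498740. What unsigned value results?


799498740 ^ 4294967295 = 3495468555

3495468555


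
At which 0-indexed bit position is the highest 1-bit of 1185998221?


0b1000110101100001110010110001101. Highest set bit at position 30

30


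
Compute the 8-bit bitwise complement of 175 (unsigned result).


~0b10101111 = 0b1010000 = 80 (8-bit unsigned)

80


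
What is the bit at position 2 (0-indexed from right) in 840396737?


0b110010000101110110111111000001, position 2 = 0

0


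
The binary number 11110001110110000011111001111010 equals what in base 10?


11110001110110000011111001111010 in decimal = 4057480826

4057480826


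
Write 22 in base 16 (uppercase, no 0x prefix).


22 = 16 hex

16


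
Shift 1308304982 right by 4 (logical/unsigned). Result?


0b1001101111110110010011001010110 >> 4 = 0b100110111111011001001100101 = 81769061

81769061


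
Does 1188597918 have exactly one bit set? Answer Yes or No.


0b1000110110110001001000010011110. Multiple bits set => No

No


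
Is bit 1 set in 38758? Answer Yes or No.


0b1001011101100110, bit 1 = 1. Yes

Yes


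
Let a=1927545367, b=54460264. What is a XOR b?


1927545367 ^ 54460264 = 1910177151

1910177151


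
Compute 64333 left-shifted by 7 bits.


0b1111101101001101 << 7 = 0b11111011010011010000000 = 8234624

8234624


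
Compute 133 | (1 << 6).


133 | (1 << 6) = 133 | 64 = 197

197


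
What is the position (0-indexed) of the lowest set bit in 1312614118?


0b1001110001111001110011011100110. Lowest set bit at position 1

1


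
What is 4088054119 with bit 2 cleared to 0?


4088054119 & ~(1 << 2) = 4088054115

4088054115


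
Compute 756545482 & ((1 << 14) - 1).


756545482 & 16383 = 14282

14282


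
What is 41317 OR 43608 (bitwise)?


0b1010000101100101 | 0b1010101001011000 = 0b1010101101111101 = 43901

43901


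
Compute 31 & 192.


0b11111 & 0b11000000 = 0b0 = 0

0


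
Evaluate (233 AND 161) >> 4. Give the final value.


Step 1: 233 & 161 = 161
Step 2: 161 >> 4 = 10

10


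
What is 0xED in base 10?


ED hex = 237 decimal

237


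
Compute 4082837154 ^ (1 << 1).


4082837154 ^ (1 << 1) = 4082837154 ^ 2 = 4082837152

4082837152


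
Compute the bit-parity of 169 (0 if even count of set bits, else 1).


0b10101001 has 4 ones => parity 0

0


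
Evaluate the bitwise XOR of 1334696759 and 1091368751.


0b1001111100011011101101100110111 ^ 0b1000001000011001111011100101111 = 0b1110100000010010110000011000 = 243346456

243346456


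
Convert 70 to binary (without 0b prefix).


70 = 1000110 in binary

1000110


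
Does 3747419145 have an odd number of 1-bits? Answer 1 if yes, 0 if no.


0b11011111010111010001010000001001 has 16 ones => parity 0

0


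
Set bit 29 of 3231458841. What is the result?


3231458841 | (1 << 29) = 3231458841 | 536870912 = 3768329753

3768329753


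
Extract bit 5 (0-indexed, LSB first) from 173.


0b10101101, position 5 = 1

1


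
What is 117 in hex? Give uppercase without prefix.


117 = 75 hex

75


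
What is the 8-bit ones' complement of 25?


25 ^ 255 = 230

230


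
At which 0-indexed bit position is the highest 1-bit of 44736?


0b1010111011000000. Highest set bit at position 15

15


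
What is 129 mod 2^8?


129 & 255 = 129

129


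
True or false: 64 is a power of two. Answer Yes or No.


0b1000000. Only one bit set => Yes

Yes


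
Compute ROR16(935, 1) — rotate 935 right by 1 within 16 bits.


Rotate 0b1110100111 right by 1 (16-bit) = 0b1000000111010011 = 33235

33235


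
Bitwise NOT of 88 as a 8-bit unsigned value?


~0b1011000 = 0b10100111 = 167 (8-bit unsigned)

167


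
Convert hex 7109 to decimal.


7109 hex = 28937 decimal

28937


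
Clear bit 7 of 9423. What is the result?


9423 & ~(1 << 7) = 9295

9295


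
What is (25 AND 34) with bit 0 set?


Step 1: 25 & 34 = 0
Step 2: 0 | (1 << 0) = 0 | 1 = 1

1


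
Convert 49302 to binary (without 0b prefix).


49302 = 1100000010010110 in binary

1100000010010110


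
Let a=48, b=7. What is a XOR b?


48 ^ 7 = 55

55


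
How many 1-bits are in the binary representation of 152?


0b10011000 has 3 set bits

3


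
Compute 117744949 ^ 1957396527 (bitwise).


0b111000001001010010100110101 ^ 0b1110100101010111000000000101111 = 0b1110011101011110010010100011010 = 1940858138

1940858138


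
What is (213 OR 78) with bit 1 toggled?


Step 1: 213 | 78 = 223
Step 2: 223 ^ (1 << 1) = 223 ^ 2 = 221

221


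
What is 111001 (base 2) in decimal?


111001 in decimal = 57

57


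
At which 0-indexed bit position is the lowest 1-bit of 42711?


0b1010011011010111. Lowest set bit at position 0

0


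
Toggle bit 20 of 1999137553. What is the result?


1999137553 ^ (1 << 20) = 1999137553 ^ 1048576 = 2000186129

2000186129


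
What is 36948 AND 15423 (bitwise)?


0b1001000001010100 & 0b11110000111111 = 0b1000000010100 = 4116

4116


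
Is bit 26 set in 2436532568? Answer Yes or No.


0b10010001001110101000100101011000, bit 26 = 0. No

No


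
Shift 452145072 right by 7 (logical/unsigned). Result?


0b11010111100110010111110110000 >> 7 = 0b1101011110011001011111 = 3532383

3532383


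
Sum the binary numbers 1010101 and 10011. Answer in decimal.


1010101 + 10011 = 1101000 = 104

104


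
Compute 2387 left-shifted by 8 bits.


0b100101010011 << 8 = 0b10010101001100000000 = 611072

611072
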